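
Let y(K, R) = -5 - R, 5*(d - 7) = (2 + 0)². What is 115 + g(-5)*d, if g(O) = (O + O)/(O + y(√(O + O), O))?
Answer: 653/5 ≈ 130.60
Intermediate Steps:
d = 39/5 (d = 7 + (2 + 0)²/5 = 7 + (⅕)*2² = 7 + (⅕)*4 = 7 + ⅘ = 39/5 ≈ 7.8000)
g(O) = -2*O/5 (g(O) = (O + O)/(O + (-5 - O)) = (2*O)/(-5) = (2*O)*(-⅕) = -2*O/5)
115 + g(-5)*d = 115 - ⅖*(-5)*(39/5) = 115 + 2*(39/5) = 115 + 78/5 = 653/5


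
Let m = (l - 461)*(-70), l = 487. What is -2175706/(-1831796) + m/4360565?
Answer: 948397356517/798766552474 ≈ 1.1873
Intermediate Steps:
m = -1820 (m = (487 - 461)*(-70) = 26*(-70) = -1820)
-2175706/(-1831796) + m/4360565 = -2175706/(-1831796) - 1820/4360565 = -2175706*(-1/1831796) - 1820*1/4360565 = 1087853/915898 - 364/872113 = 948397356517/798766552474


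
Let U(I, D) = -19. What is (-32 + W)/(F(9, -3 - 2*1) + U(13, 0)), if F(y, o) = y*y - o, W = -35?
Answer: -1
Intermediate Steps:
F(y, o) = y² - o
(-32 + W)/(F(9, -3 - 2*1) + U(13, 0)) = (-32 - 35)/((9² - (-3 - 2*1)) - 19) = -67/((81 - (-3 - 2)) - 19) = -67/((81 - 1*(-5)) - 19) = -67/((81 + 5) - 19) = -67/(86 - 19) = -67/67 = -67*1/67 = -1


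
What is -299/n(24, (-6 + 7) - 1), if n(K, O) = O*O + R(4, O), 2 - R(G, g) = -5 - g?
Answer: -299/7 ≈ -42.714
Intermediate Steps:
R(G, g) = 7 + g (R(G, g) = 2 - (-5 - g) = 2 + (5 + g) = 7 + g)
n(K, O) = 7 + O + O**2 (n(K, O) = O*O + (7 + O) = O**2 + (7 + O) = 7 + O + O**2)
-299/n(24, (-6 + 7) - 1) = -299/(7 + ((-6 + 7) - 1) + ((-6 + 7) - 1)**2) = -299/(7 + (1 - 1) + (1 - 1)**2) = -299/(7 + 0 + 0**2) = -299/(7 + 0 + 0) = -299/7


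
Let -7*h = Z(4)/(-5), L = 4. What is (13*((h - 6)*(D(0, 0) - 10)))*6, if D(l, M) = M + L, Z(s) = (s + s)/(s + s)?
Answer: 97812/35 ≈ 2794.6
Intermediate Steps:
Z(s) = 1 (Z(s) = (2*s)/((2*s)) = (2*s)*(1/(2*s)) = 1)
D(l, M) = 4 + M (D(l, M) = M + 4 = 4 + M)
h = 1/35 (h = -1/(7*(-5)) = -(-1)/(7*5) = -⅐*(-⅕) = 1/35 ≈ 0.028571)
(13*((h - 6)*(D(0, 0) - 10)))*6 = (13*((1/35 - 6)*((4 + 0) - 10)))*6 = (13*(-209*(4 - 10)/35))*6 = (13*(-209/35*(-6)))*6 = (13*(1254/35))*6 = (16302/35)*6 = 97812/35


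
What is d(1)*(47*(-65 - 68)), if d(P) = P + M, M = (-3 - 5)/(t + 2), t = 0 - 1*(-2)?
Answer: 6251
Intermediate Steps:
t = 2 (t = 0 + 2 = 2)
M = -2 (M = (-3 - 5)/(2 + 2) = -8/4 = -8*¼ = -2)
d(P) = -2 + P (d(P) = P - 2 = -2 + P)
d(1)*(47*(-65 - 68)) = (-2 + 1)*(47*(-65 - 68)) = -47*(-133) = -1*(-6251) = 6251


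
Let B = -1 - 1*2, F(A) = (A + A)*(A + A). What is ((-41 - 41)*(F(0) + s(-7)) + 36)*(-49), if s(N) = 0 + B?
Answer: -13818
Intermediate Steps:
F(A) = 4*A² (F(A) = (2*A)*(2*A) = 4*A²)
B = -3 (B = -1 - 2 = -3)
s(N) = -3 (s(N) = 0 - 3 = -3)
((-41 - 41)*(F(0) + s(-7)) + 36)*(-49) = ((-41 - 41)*(4*0² - 3) + 36)*(-49) = (-82*(4*0 - 3) + 36)*(-49) = (-82*(0 - 3) + 36)*(-49) = (-82*(-3) + 36)*(-49) = (246 + 36)*(-49) = 282*(-49) = -13818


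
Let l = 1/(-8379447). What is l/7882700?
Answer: -1/66052666866900 ≈ -1.5139e-14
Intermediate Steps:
l = -1/8379447 ≈ -1.1934e-7
l/7882700 = -1/8379447/7882700 = -1/8379447*1/7882700 = -1/66052666866900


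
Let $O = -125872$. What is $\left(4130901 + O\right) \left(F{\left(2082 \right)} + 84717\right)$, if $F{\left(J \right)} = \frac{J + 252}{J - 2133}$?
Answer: $\frac{5764882797919}{17} \approx 3.3911 \cdot 10^{11}$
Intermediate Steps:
$F{\left(J \right)} = \frac{252 + J}{-2133 + J}$
$\left(4130901 + O\right) \left(F{\left(2082 \right)} + 84717\right) = \left(4130901 - 125872\right) \left(\frac{252 + 2082}{-2133 + 2082} + 84717\right) = 4005029 \left(\frac{1}{-51} \cdot 2334 + 84717\right) = 4005029 \left(\left(- \frac{1}{51}\right) 2334 + 84717\right) = 4005029 \left(- \frac{778}{17} + 84717\right) = 4005029 \cdot \frac{1439411}{17} = \frac{5764882797919}{17}$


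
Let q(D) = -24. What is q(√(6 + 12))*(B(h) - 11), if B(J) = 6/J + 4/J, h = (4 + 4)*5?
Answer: 258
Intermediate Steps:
h = 40 (h = 8*5 = 40)
B(J) = 10/J
q(√(6 + 12))*(B(h) - 11) = -24*(10/40 - 11) = -24*(10*(1/40) - 11) = -24*(¼ - 11) = -24*(-43/4) = 258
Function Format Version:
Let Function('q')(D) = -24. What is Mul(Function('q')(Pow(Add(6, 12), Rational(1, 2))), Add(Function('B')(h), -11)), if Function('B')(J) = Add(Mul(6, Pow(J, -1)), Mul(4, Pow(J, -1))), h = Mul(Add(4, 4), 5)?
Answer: 258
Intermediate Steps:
h = 40 (h = Mul(8, 5) = 40)
Function('B')(J) = Mul(10, Pow(J, -1))
Mul(Function('q')(Pow(Add(6, 12), Rational(1, 2))), Add(Function('B')(h), -11)) = Mul(-24, Add(Mul(10, Pow(40, -1)), -11)) = Mul(-24, Add(Mul(10, Rational(1, 40)), -11)) = Mul(-24, Add(Rational(1, 4), -11)) = Mul(-24, Rational(-43, 4)) = 258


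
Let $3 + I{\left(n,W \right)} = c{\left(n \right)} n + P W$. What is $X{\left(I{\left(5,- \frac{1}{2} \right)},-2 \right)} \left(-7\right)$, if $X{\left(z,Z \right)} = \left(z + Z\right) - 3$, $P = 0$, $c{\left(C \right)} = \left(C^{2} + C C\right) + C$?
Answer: $-1869$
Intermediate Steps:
$c{\left(C \right)} = C + 2 C^{2}$ ($c{\left(C \right)} = \left(C^{2} + C^{2}\right) + C = 2 C^{2} + C = C + 2 C^{2}$)
$I{\left(n,W \right)} = -3 + n^{2} \left(1 + 2 n\right)$ ($I{\left(n,W \right)} = -3 + \left(n \left(1 + 2 n\right) n + 0 W\right) = -3 + \left(n^{2} \left(1 + 2 n\right) + 0\right) = -3 + n^{2} \left(1 + 2 n\right)$)
$X{\left(z,Z \right)} = -3 + Z + z$ ($X{\left(z,Z \right)} = \left(Z + z\right) - 3 = -3 + Z + z$)
$X{\left(I{\left(5,- \frac{1}{2} \right)},-2 \right)} \left(-7\right) = \left(-3 - 2 - \left(3 - 5^{2} \left(1 + 2 \cdot 5\right)\right)\right) \left(-7\right) = \left(-3 - 2 - \left(3 - 25 \left(1 + 10\right)\right)\right) \left(-7\right) = \left(-3 - 2 + \left(-3 + 25 \cdot 11\right)\right) \left(-7\right) = \left(-3 - 2 + \left(-3 + 275\right)\right) \left(-7\right) = \left(-3 - 2 + 272\right) \left(-7\right) = 267 \left(-7\right) = -1869$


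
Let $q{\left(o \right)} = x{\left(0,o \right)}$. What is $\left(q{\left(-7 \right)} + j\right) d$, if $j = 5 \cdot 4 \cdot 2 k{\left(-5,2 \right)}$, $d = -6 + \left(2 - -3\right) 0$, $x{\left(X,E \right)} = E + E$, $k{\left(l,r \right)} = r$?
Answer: $-396$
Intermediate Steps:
$x{\left(X,E \right)} = 2 E$
$q{\left(o \right)} = 2 o$
$d = -6$ ($d = -6 + \left(2 + 3\right) 0 = -6 + 5 \cdot 0 = -6 + 0 = -6$)
$j = 80$ ($j = 5 \cdot 4 \cdot 2 \cdot 2 = 20 \cdot 2 \cdot 2 = 40 \cdot 2 = 80$)
$\left(q{\left(-7 \right)} + j\right) d = \left(2 \left(-7\right) + 80\right) \left(-6\right) = \left(-14 + 80\right) \left(-6\right) = 66 \left(-6\right) = -396$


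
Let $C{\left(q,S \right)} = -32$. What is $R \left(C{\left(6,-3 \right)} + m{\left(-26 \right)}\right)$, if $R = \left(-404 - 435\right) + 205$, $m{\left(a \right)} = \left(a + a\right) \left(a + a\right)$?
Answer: $-1694048$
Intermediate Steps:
$m{\left(a \right)} = 4 a^{2}$ ($m{\left(a \right)} = 2 a 2 a = 4 a^{2}$)
$R = -634$ ($R = -839 + 205 = -634$)
$R \left(C{\left(6,-3 \right)} + m{\left(-26 \right)}\right) = - 634 \left(-32 + 4 \left(-26\right)^{2}\right) = - 634 \left(-32 + 4 \cdot 676\right) = - 634 \left(-32 + 2704\right) = \left(-634\right) 2672 = -1694048$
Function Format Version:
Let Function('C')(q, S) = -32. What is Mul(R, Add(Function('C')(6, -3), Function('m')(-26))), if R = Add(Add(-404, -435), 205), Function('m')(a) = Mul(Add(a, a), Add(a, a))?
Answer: -1694048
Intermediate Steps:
Function('m')(a) = Mul(4, Pow(a, 2)) (Function('m')(a) = Mul(Mul(2, a), Mul(2, a)) = Mul(4, Pow(a, 2)))
R = -634 (R = Add(-839, 205) = -634)
Mul(R, Add(Function('C')(6, -3), Function('m')(-26))) = Mul(-634, Add(-32, Mul(4, Pow(-26, 2)))) = Mul(-634, Add(-32, Mul(4, 676))) = Mul(-634, Add(-32, 2704)) = Mul(-634, 2672) = -1694048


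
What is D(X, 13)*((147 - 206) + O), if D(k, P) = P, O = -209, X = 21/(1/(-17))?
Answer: -3484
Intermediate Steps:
X = -357 (X = 21/(-1/17) = 21*(-17) = -357)
D(X, 13)*((147 - 206) + O) = 13*((147 - 206) - 209) = 13*(-59 - 209) = 13*(-268) = -3484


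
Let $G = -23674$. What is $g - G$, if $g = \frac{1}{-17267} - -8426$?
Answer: $\frac{554270699}{17267} \approx 32100.0$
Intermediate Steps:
$g = \frac{145491741}{17267}$ ($g = - \frac{1}{17267} + 8426 = \frac{145491741}{17267} \approx 8426.0$)
$g - G = \frac{145491741}{17267} - -23674 = \frac{145491741}{17267} + 23674 = \frac{554270699}{17267}$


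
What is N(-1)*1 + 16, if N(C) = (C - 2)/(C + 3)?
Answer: 29/2 ≈ 14.500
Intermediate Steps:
N(C) = (-2 + C)/(3 + C)
N(-1)*1 + 16 = ((-2 - 1)/(3 - 1))*1 + 16 = (-3/2)*1 + 16 = ((½)*(-3))*1 + 16 = -3/2*1 + 16 = -3/2 + 16 = 29/2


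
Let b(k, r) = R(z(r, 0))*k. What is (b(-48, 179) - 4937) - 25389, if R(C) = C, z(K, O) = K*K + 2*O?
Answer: -1568294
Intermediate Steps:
z(K, O) = K² + 2*O
b(k, r) = k*r² (b(k, r) = (r² + 2*0)*k = (r² + 0)*k = r²*k = k*r²)
(b(-48, 179) - 4937) - 25389 = (-48*179² - 4937) - 25389 = (-48*32041 - 4937) - 25389 = (-1537968 - 4937) - 25389 = -1542905 - 25389 = -1568294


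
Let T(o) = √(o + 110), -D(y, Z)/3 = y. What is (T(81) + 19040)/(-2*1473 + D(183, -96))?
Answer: -3808/699 - √191/3495 ≈ -5.4517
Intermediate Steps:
D(y, Z) = -3*y
T(o) = √(110 + o)
(T(81) + 19040)/(-2*1473 + D(183, -96)) = (√(110 + 81) + 19040)/(-2*1473 - 3*183) = (√191 + 19040)/(-2946 - 549) = (19040 + √191)/(-3495) = (19040 + √191)*(-1/3495) = -3808/699 - √191/3495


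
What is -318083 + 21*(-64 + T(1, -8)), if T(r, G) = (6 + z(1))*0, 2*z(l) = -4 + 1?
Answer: -319427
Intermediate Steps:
z(l) = -3/2 (z(l) = (-4 + 1)/2 = (1/2)*(-3) = -3/2)
T(r, G) = 0 (T(r, G) = (6 - 3/2)*0 = (9/2)*0 = 0)
-318083 + 21*(-64 + T(1, -8)) = -318083 + 21*(-64 + 0) = -318083 + 21*(-64) = -318083 - 1344 = -319427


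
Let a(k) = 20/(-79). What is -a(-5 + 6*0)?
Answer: 20/79 ≈ 0.25316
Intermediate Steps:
a(k) = -20/79 (a(k) = 20*(-1/79) = -20/79)
-a(-5 + 6*0) = -1*(-20/79) = 20/79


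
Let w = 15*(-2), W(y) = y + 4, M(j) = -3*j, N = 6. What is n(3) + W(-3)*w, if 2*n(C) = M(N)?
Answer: -39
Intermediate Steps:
W(y) = 4 + y
n(C) = -9 (n(C) = (-3*6)/2 = (½)*(-18) = -9)
w = -30
n(3) + W(-3)*w = -9 + (4 - 3)*(-30) = -9 + 1*(-30) = -9 - 30 = -39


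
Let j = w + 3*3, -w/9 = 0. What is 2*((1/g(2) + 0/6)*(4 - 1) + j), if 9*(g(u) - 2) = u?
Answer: 207/10 ≈ 20.700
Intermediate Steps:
w = 0 (w = -9*0 = 0)
j = 9 (j = 0 + 3*3 = 0 + 9 = 9)
g(u) = 2 + u/9
2*((1/g(2) + 0/6)*(4 - 1) + j) = 2*((1/(2 + (1/9)*2) + 0/6)*(4 - 1) + 9) = 2*((1/(2 + 2/9) + 0*(1/6))*3 + 9) = 2*((1/(20/9) + 0)*3 + 9) = 2*((1*(9/20) + 0)*3 + 9) = 2*((9/20 + 0)*3 + 9) = 2*((9/20)*3 + 9) = 2*(27/20 + 9) = 2*(207/20) = 207/10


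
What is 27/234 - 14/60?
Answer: -23/195 ≈ -0.11795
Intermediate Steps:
27/234 - 14/60 = 27*(1/234) - 14*1/60 = 3/26 - 7/30 = -23/195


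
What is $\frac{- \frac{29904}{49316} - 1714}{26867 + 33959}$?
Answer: $- \frac{10569691}{374961877} \approx -0.028189$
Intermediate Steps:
$\frac{- \frac{29904}{49316} - 1714}{26867 + 33959} = \frac{\left(-29904\right) \frac{1}{49316} - 1714}{60826} = \left(- \frac{7476}{12329} - 1714\right) \frac{1}{60826} = \left(- \frac{21139382}{12329}\right) \frac{1}{60826} = - \frac{10569691}{374961877}$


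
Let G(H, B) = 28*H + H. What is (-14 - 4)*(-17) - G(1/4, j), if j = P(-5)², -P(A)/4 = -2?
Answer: 1195/4 ≈ 298.75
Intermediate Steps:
P(A) = 8 (P(A) = -4*(-2) = 8)
j = 64 (j = 8² = 64)
G(H, B) = 29*H
(-14 - 4)*(-17) - G(1/4, j) = (-14 - 4)*(-17) - 29/4 = -18*(-17) - 29/4 = 306 - 1*29/4 = 306 - 29/4 = 1195/4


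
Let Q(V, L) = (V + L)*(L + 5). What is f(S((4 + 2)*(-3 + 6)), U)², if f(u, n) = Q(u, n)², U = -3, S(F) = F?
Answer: 810000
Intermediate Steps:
Q(V, L) = (5 + L)*(L + V) (Q(V, L) = (L + V)*(5 + L) = (5 + L)*(L + V))
f(u, n) = (n² + 5*n + 5*u + n*u)²
f(S((4 + 2)*(-3 + 6)), U)² = (((-3)² + 5*(-3) + 5*((4 + 2)*(-3 + 6)) - 3*(4 + 2)*(-3 + 6))²)² = ((9 - 15 + 5*(6*3) - 18*3)²)² = ((9 - 15 + 5*18 - 3*18)²)² = ((9 - 15 + 90 - 54)²)² = (30²)² = 900² = 810000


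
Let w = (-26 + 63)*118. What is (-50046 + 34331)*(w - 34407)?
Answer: 472094315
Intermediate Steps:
w = 4366 (w = 37*118 = 4366)
(-50046 + 34331)*(w - 34407) = (-50046 + 34331)*(4366 - 34407) = -15715*(-30041) = 472094315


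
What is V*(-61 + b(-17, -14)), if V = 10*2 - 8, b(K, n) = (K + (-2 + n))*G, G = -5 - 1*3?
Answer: 2436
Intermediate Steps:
G = -8 (G = -5 - 3 = -8)
b(K, n) = 16 - 8*K - 8*n (b(K, n) = (K + (-2 + n))*(-8) = (-2 + K + n)*(-8) = 16 - 8*K - 8*n)
V = 12 (V = 20 - 8 = 12)
V*(-61 + b(-17, -14)) = 12*(-61 + (16 - 8*(-17) - 8*(-14))) = 12*(-61 + (16 + 136 + 112)) = 12*(-61 + 264) = 12*203 = 2436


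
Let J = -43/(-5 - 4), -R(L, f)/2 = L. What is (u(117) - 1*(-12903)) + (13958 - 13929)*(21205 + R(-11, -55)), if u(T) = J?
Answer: 5656417/9 ≈ 6.2849e+5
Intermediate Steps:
R(L, f) = -2*L
J = 43/9 (J = -43/((-9*1)) = -43/(-9) = -43*(-⅑) = 43/9 ≈ 4.7778)
u(T) = 43/9
(u(117) - 1*(-12903)) + (13958 - 13929)*(21205 + R(-11, -55)) = (43/9 - 1*(-12903)) + (13958 - 13929)*(21205 - 2*(-11)) = (43/9 + 12903) + 29*(21205 + 22) = 116170/9 + 29*21227 = 116170/9 + 615583 = 5656417/9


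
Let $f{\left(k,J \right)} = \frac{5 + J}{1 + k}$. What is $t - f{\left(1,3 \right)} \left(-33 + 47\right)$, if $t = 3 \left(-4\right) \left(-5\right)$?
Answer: $-3360$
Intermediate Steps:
$f{\left(k,J \right)} = \frac{5 + J}{1 + k}$
$t = 60$ ($t = \left(-12\right) \left(-5\right) = 60$)
$t - f{\left(1,3 \right)} \left(-33 + 47\right) = 60 - \frac{5 + 3}{1 + 1} \left(-33 + 47\right) = 60 - \frac{8}{2} \cdot 14 = 60 \left(-1\right) 4 \cdot 14 = 60 \left(\left(-4\right) 14\right) = 60 \left(-56\right) = -3360$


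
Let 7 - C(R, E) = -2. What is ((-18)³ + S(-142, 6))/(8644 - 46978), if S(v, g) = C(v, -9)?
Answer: 1941/12778 ≈ 0.15190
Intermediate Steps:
C(R, E) = 9 (C(R, E) = 7 - 1*(-2) = 7 + 2 = 9)
S(v, g) = 9
((-18)³ + S(-142, 6))/(8644 - 46978) = ((-18)³ + 9)/(8644 - 46978) = (-5832 + 9)/(-38334) = -5823*(-1/38334) = 1941/12778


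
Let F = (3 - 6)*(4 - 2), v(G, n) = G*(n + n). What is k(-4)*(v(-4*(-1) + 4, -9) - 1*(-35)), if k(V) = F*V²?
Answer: 10464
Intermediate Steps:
v(G, n) = 2*G*n (v(G, n) = G*(2*n) = 2*G*n)
F = -6 (F = -3*2 = -6)
k(V) = -6*V²
k(-4)*(v(-4*(-1) + 4, -9) - 1*(-35)) = (-6*(-4)²)*(2*(-4*(-1) + 4)*(-9) - 1*(-35)) = (-6*16)*(2*(4 + 4)*(-9) + 35) = -96*(2*8*(-9) + 35) = -96*(-144 + 35) = -96*(-109) = 10464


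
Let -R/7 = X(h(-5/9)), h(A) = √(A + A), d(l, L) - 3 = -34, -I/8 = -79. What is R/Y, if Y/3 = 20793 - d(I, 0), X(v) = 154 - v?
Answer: -539/31236 + 7*I*√10/187416 ≈ -0.017256 + 0.00011811*I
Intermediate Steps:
I = 632 (I = -8*(-79) = 632)
d(l, L) = -31 (d(l, L) = 3 - 34 = -31)
h(A) = √2*√A (h(A) = √(2*A) = √2*√A)
R = -1078 + 7*I*√10/3 (R = -7*(154 - √2*√(-5/9)) = -7*(154 - √2*I*√5/3) = -7*(154 - I*√10/3) = -1078 + 7*I*√10/3 ≈ -1078.0 + 7.3786*I)
Y = 62472 (Y = 3*(20793 - 1*(-31)) = 3*(20793 + 31) = 3*20824 = 62472)
R/Y = (-1078 + 7*I*√10/3)/62472 = (-1078 + 7*I*√10/3)*(1/62472) = -539/31236 + 7*I*√10/187416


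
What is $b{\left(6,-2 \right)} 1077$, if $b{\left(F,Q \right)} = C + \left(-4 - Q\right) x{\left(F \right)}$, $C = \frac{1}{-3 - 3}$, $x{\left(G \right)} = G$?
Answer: $- \frac{26207}{2} \approx -13104.0$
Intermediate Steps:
$C = - \frac{1}{6}$ ($C = \frac{1}{-6} = - \frac{1}{6} \approx -0.16667$)
$b{\left(F,Q \right)} = - \frac{1}{6} + F \left(-4 - Q\right)$ ($b{\left(F,Q \right)} = - \frac{1}{6} + \left(-4 - Q\right) F = - \frac{1}{6} + F \left(-4 - Q\right)$)
$b{\left(6,-2 \right)} 1077 = \left(- \frac{1}{6} - 24 - 6 \left(-2\right)\right) 1077 = \left(- \frac{1}{6} - 24 + 12\right) 1077 = \left(- \frac{73}{6}\right) 1077 = - \frac{26207}{2}$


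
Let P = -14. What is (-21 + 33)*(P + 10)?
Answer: -48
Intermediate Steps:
(-21 + 33)*(P + 10) = (-21 + 33)*(-14 + 10) = 12*(-4) = -48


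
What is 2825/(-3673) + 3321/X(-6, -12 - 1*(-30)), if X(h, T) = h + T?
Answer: 4054711/14692 ≈ 275.98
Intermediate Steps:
X(h, T) = T + h
2825/(-3673) + 3321/X(-6, -12 - 1*(-30)) = 2825/(-3673) + 3321/((-12 - 1*(-30)) - 6) = 2825*(-1/3673) + 3321/((-12 + 30) - 6) = -2825/3673 + 3321/(18 - 6) = -2825/3673 + 3321/12 = -2825/3673 + 3321*(1/12) = -2825/3673 + 1107/4 = 4054711/14692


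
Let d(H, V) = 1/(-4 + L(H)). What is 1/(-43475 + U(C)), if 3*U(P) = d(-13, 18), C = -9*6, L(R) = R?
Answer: -51/2217226 ≈ -2.3002e-5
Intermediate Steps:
d(H, V) = 1/(-4 + H)
C = -54
U(P) = -1/51 (U(P) = 1/(3*(-4 - 13)) = (1/3)/(-17) = (1/3)*(-1/17) = -1/51)
1/(-43475 + U(C)) = 1/(-43475 - 1/51) = 1/(-2217226/51) = -51/2217226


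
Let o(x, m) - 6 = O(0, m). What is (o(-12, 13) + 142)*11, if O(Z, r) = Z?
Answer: 1628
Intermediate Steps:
o(x, m) = 6 (o(x, m) = 6 + 0 = 6)
(o(-12, 13) + 142)*11 = (6 + 142)*11 = 148*11 = 1628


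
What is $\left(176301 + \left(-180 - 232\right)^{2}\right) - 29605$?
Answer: $316440$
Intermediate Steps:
$\left(176301 + \left(-180 - 232\right)^{2}\right) - 29605 = \left(176301 + \left(-412\right)^{2}\right) - 29605 = \left(176301 + 169744\right) - 29605 = 346045 - 29605 = 316440$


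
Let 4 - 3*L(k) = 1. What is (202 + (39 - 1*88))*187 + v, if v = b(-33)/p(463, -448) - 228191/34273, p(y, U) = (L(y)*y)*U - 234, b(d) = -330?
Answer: 9253586574763/323502847 ≈ 28604.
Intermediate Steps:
L(k) = 1 (L(k) = 4/3 - ⅓*1 = 4/3 - ⅓ = 1)
p(y, U) = -234 + U*y (p(y, U) = (1*y)*U - 234 = y*U - 234 = U*y - 234 = -234 + U*y)
v = -2153380754/323502847 (v = -330/(-234 - 448*463) - 228191/34273 = -330/(-234 - 207424) - 228191*1/34273 = -330/(-207658) - 228191/34273 = -330*(-1/207658) - 228191/34273 = 15/9439 - 228191/34273 = -2153380754/323502847 ≈ -6.6564)
(202 + (39 - 1*88))*187 + v = (202 + (39 - 1*88))*187 - 2153380754/323502847 = (202 + (39 - 88))*187 - 2153380754/323502847 = (202 - 49)*187 - 2153380754/323502847 = 153*187 - 2153380754/323502847 = 28611 - 2153380754/323502847 = 9253586574763/323502847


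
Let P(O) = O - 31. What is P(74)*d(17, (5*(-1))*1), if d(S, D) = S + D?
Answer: 516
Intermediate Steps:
d(S, D) = D + S
P(O) = -31 + O
P(74)*d(17, (5*(-1))*1) = (-31 + 74)*((5*(-1))*1 + 17) = 43*(-5*1 + 17) = 43*(-5 + 17) = 43*12 = 516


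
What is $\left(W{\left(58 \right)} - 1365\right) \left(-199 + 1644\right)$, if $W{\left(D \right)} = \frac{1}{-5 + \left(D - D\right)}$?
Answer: $-1972714$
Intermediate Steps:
$W{\left(D \right)} = - \frac{1}{5}$ ($W{\left(D \right)} = \frac{1}{-5 + 0} = \frac{1}{-5} = - \frac{1}{5}$)
$\left(W{\left(58 \right)} - 1365\right) \left(-199 + 1644\right) = \left(- \frac{1}{5} - 1365\right) \left(-199 + 1644\right) = \left(- \frac{6826}{5}\right) 1445 = -1972714$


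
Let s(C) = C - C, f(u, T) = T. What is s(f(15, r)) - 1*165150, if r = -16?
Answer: -165150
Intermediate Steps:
s(C) = 0
s(f(15, r)) - 1*165150 = 0 - 1*165150 = 0 - 165150 = -165150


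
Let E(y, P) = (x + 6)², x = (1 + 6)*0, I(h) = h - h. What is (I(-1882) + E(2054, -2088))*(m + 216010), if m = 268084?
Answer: 17427384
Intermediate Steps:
I(h) = 0
x = 0 (x = 7*0 = 0)
E(y, P) = 36 (E(y, P) = (0 + 6)² = 6² = 36)
(I(-1882) + E(2054, -2088))*(m + 216010) = (0 + 36)*(268084 + 216010) = 36*484094 = 17427384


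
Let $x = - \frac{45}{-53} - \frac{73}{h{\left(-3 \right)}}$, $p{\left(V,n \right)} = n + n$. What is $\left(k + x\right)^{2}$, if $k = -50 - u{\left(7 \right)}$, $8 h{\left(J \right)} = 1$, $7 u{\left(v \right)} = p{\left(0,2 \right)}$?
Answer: $\frac{55277182321}{137641} \approx 4.016 \cdot 10^{5}$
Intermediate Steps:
$p{\left(V,n \right)} = 2 n$
$u{\left(v \right)} = \frac{4}{7}$ ($u{\left(v \right)} = \frac{2 \cdot 2}{7} = \frac{1}{7} \cdot 4 = \frac{4}{7}$)
$h{\left(J \right)} = \frac{1}{8}$ ($h{\left(J \right)} = \frac{1}{8} \cdot 1 = \frac{1}{8}$)
$x = - \frac{30907}{53}$ ($x = - \frac{45}{-53} - 73 \frac{1}{\frac{1}{8}} = \left(-45\right) \left(- \frac{1}{53}\right) - 584 = \frac{45}{53} - 584 = - \frac{30907}{53} \approx -583.15$)
$k = - \frac{354}{7}$ ($k = -50 - \frac{4}{7} = - \frac{354}{7} \approx -50.571$)
$\left(k + x\right)^{2} = \left(- \frac{354}{7} - \frac{30907}{53}\right)^{2} = \left(- \frac{235111}{371}\right)^{2} = \frac{55277182321}{137641}$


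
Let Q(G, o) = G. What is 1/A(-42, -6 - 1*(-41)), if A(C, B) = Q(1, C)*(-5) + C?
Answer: -1/47 ≈ -0.021277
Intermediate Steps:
A(C, B) = -5 + C (A(C, B) = 1*(-5) + C = -5 + C)
1/A(-42, -6 - 1*(-41)) = 1/(-5 - 42) = 1/(-47) = -1/47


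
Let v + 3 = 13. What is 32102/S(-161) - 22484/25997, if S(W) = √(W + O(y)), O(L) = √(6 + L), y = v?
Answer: -22484/25997 - 32102*I*√157/157 ≈ -0.86487 - 2562.0*I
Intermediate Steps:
v = 10 (v = -3 + 13 = 10)
y = 10
S(W) = √(4 + W) (S(W) = √(W + √(6 + 10)) = √(W + √16) = √(W + 4) = √(4 + W))
32102/S(-161) - 22484/25997 = 32102/(√(4 - 161)) - 22484/25997 = 32102/(√(-157)) - 22484*1/25997 = 32102/((I*√157)) - 22484/25997 = 32102*(-I*√157/157) - 22484/25997 = -32102*I*√157/157 - 22484/25997 = -22484/25997 - 32102*I*√157/157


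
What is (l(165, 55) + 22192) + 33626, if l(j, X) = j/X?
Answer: 55821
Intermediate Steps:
(l(165, 55) + 22192) + 33626 = (165/55 + 22192) + 33626 = (165*(1/55) + 22192) + 33626 = (3 + 22192) + 33626 = 22195 + 33626 = 55821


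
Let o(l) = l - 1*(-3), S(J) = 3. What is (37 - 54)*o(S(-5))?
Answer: -102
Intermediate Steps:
o(l) = 3 + l (o(l) = l + 3 = 3 + l)
(37 - 54)*o(S(-5)) = (37 - 54)*(3 + 3) = -17*6 = -102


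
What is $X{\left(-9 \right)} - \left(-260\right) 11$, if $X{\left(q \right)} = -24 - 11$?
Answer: $2825$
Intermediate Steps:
$X{\left(q \right)} = -35$ ($X{\left(q \right)} = -24 - 11 = -35$)
$X{\left(-9 \right)} - \left(-260\right) 11 = -35 - \left(-260\right) 11 = -35 - -2860 = -35 + 2860 = 2825$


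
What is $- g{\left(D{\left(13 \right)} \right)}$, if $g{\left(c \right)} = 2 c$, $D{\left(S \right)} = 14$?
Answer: $-28$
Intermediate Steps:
$- g{\left(D{\left(13 \right)} \right)} = - 2 \cdot 14 = \left(-1\right) 28 = -28$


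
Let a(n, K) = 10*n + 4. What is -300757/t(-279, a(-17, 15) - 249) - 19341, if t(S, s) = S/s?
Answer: -130210294/279 ≈ -4.6670e+5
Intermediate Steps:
a(n, K) = 4 + 10*n
-300757/t(-279, a(-17, 15) - 249) - 19341 = -300757/((-279/((4 + 10*(-17)) - 249))) - 19341 = -300757/((-279/((4 - 170) - 249))) - 19341 = -300757/((-279/(-166 - 249))) - 19341 = -300757/((-279/(-415))) - 19341 = -300757/((-279*(-1/415))) - 19341 = -300757/279/415 - 19341 = -300757*415/279 - 19341 = -124814155/279 - 19341 = -130210294/279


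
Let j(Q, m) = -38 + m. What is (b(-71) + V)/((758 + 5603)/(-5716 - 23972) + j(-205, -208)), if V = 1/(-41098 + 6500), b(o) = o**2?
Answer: -2588920026348/126448926091 ≈ -20.474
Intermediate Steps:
V = -1/34598 (V = 1/(-34598) = -1/34598 ≈ -2.8903e-5)
(b(-71) + V)/((758 + 5603)/(-5716 - 23972) + j(-205, -208)) = ((-71)**2 - 1/34598)/((758 + 5603)/(-5716 - 23972) + (-38 - 208)) = (5041 - 1/34598)/(6361/(-29688) - 246) = 174408517/(34598*(6361*(-1/29688) - 246)) = 174408517/(34598*(-6361/29688 - 246)) = 174408517/(34598*(-7309609/29688)) = (174408517/34598)*(-29688/7309609) = -2588920026348/126448926091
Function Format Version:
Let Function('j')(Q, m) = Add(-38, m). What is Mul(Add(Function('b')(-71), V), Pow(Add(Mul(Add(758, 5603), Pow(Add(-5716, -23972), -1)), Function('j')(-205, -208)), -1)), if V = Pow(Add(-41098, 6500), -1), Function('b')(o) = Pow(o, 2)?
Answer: Rational(-2588920026348, 126448926091) ≈ -20.474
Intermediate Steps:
V = Rational(-1, 34598) (V = Pow(-34598, -1) = Rational(-1, 34598) ≈ -2.8903e-5)
Mul(Add(Function('b')(-71), V), Pow(Add(Mul(Add(758, 5603), Pow(Add(-5716, -23972), -1)), Function('j')(-205, -208)), -1)) = Mul(Add(Pow(-71, 2), Rational(-1, 34598)), Pow(Add(Mul(Add(758, 5603), Pow(Add(-5716, -23972), -1)), Add(-38, -208)), -1)) = Mul(Add(5041, Rational(-1, 34598)), Pow(Add(Mul(6361, Pow(-29688, -1)), -246), -1)) = Mul(Rational(174408517, 34598), Pow(Add(Mul(6361, Rational(-1, 29688)), -246), -1)) = Mul(Rational(174408517, 34598), Pow(Add(Rational(-6361, 29688), -246), -1)) = Mul(Rational(174408517, 34598), Pow(Rational(-7309609, 29688), -1)) = Mul(Rational(174408517, 34598), Rational(-29688, 7309609)) = Rational(-2588920026348, 126448926091)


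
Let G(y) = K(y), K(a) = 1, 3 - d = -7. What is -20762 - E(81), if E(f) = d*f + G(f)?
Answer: -21573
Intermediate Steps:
d = 10 (d = 3 - 1*(-7) = 3 + 7 = 10)
G(y) = 1
E(f) = 1 + 10*f (E(f) = 10*f + 1 = 1 + 10*f)
-20762 - E(81) = -20762 - (1 + 10*81) = -20762 - (1 + 810) = -20762 - 1*811 = -20762 - 811 = -21573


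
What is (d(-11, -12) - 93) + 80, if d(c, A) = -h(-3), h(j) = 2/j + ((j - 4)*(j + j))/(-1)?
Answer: 89/3 ≈ 29.667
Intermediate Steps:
h(j) = 2/j - 2*j*(-4 + j) (h(j) = 2/j + ((-4 + j)*(2*j))*(-1) = 2/j + (2*j*(-4 + j))*(-1) = 2/j - 2*j*(-4 + j))
d(c, A) = 128/3 (d(c, A) = -2*(1 + (-3)²*(4 - 1*(-3)))/(-3) = -2*(-1)*(1 + 9*(4 + 3))/3 = -2*(-1)*(1 + 9*7)/3 = -2*(-1)*(1 + 63)/3 = -2*(-1)*64/3 = -1*(-128/3) = 128/3)
(d(-11, -12) - 93) + 80 = (128/3 - 93) + 80 = -151/3 + 80 = 89/3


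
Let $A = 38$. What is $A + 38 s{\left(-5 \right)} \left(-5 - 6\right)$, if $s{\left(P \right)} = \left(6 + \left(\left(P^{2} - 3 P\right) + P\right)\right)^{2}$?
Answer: $-702620$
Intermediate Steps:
$s{\left(P \right)} = \left(6 + P^{2} - 2 P\right)^{2}$ ($s{\left(P \right)} = \left(6 + \left(P^{2} - 2 P\right)\right)^{2} = \left(6 + P^{2} - 2 P\right)^{2}$)
$A + 38 s{\left(-5 \right)} \left(-5 - 6\right) = 38 + 38 \left(6 + \left(-5\right)^{2} - -10\right)^{2} \left(-5 - 6\right) = 38 + 38 \left(6 + 25 + 10\right)^{2} \left(-11\right) = 38 + 38 \cdot 41^{2} \left(-11\right) = 38 + 38 \cdot 1681 \left(-11\right) = 38 + 38 \left(-18491\right) = 38 - 702658 = -702620$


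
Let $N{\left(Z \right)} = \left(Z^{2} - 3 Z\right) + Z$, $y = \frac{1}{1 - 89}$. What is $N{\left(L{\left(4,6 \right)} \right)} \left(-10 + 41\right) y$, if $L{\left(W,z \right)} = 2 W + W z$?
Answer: $- \frac{3720}{11} \approx -338.18$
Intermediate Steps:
$y = - \frac{1}{88}$ ($y = \frac{1}{-88} = - \frac{1}{88} \approx -0.011364$)
$N{\left(Z \right)} = Z^{2} - 2 Z$
$N{\left(L{\left(4,6 \right)} \right)} \left(-10 + 41\right) y = 4 \left(2 + 6\right) \left(-2 + 4 \left(2 + 6\right)\right) \left(-10 + 41\right) \left(- \frac{1}{88}\right) = 4 \cdot 8 \left(-2 + 4 \cdot 8\right) 31 \left(- \frac{1}{88}\right) = 32 \left(-2 + 32\right) 31 \left(- \frac{1}{88}\right) = 32 \cdot 30 \cdot 31 \left(- \frac{1}{88}\right) = 960 \cdot 31 \left(- \frac{1}{88}\right) = 29760 \left(- \frac{1}{88}\right) = - \frac{3720}{11}$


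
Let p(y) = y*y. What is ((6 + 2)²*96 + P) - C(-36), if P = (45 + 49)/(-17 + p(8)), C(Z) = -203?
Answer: 6349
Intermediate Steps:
p(y) = y²
P = 2 (P = (45 + 49)/(-17 + 8²) = 94/(-17 + 64) = 94/47 = 94*(1/47) = 2)
((6 + 2)²*96 + P) - C(-36) = ((6 + 2)²*96 + 2) - 1*(-203) = (8²*96 + 2) + 203 = (64*96 + 2) + 203 = (6144 + 2) + 203 = 6146 + 203 = 6349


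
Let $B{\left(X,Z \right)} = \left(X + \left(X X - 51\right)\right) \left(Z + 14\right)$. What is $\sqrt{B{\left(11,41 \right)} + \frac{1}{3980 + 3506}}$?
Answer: $\frac{\sqrt{249659080666}}{7486} \approx 66.746$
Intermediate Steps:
$B{\left(X,Z \right)} = \left(14 + Z\right) \left(-51 + X + X^{2}\right)$ ($B{\left(X,Z \right)} = \left(X + \left(X^{2} - 51\right)\right) \left(14 + Z\right) = \left(X + \left(-51 + X^{2}\right)\right) \left(14 + Z\right) = \left(-51 + X + X^{2}\right) \left(14 + Z\right) = \left(14 + Z\right) \left(-51 + X + X^{2}\right)$)
$\sqrt{B{\left(11,41 \right)} + \frac{1}{3980 + 3506}} = \sqrt{\left(-714 - 2091 + 14 \cdot 11 + 14 \cdot 11^{2} + 11 \cdot 41 + 41 \cdot 11^{2}\right) + \frac{1}{3980 + 3506}} = \sqrt{\left(-714 - 2091 + 154 + 14 \cdot 121 + 451 + 41 \cdot 121\right) + \frac{1}{7486}} = \sqrt{\left(-714 - 2091 + 154 + 1694 + 451 + 4961\right) + \frac{1}{7486}} = \sqrt{4455 + \frac{1}{7486}} = \sqrt{\frac{33350131}{7486}} = \frac{\sqrt{249659080666}}{7486}$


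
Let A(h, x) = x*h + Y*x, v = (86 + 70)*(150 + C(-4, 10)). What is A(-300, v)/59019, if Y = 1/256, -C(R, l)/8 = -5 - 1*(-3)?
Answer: -82866121/629536 ≈ -131.63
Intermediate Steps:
C(R, l) = 16 (C(R, l) = -8*(-5 - 1*(-3)) = -8*(-5 + 3) = -8*(-2) = 16)
Y = 1/256 ≈ 0.0039063
v = 25896 (v = (86 + 70)*(150 + 16) = 156*166 = 25896)
A(h, x) = x/256 + h*x (A(h, x) = x*h + x/256 = h*x + x/256 = x/256 + h*x)
A(-300, v)/59019 = (25896*(1/256 - 300))/59019 = (25896*(-76799/256))*(1/59019) = -248598363/32*1/59019 = -82866121/629536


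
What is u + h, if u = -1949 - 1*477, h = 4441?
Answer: 2015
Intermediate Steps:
u = -2426 (u = -1949 - 477 = -2426)
u + h = -2426 + 4441 = 2015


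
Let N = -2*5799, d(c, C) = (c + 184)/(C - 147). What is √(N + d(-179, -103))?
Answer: I*√1159802/10 ≈ 107.69*I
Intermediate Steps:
d(c, C) = (184 + c)/(-147 + C)
N = -11598
√(N + d(-179, -103)) = √(-11598 + (184 - 179)/(-147 - 103)) = √(-11598 + 5/(-250)) = √(-11598 - 1/250*5) = √(-11598 - 1/50) = √(-579901/50) = I*√1159802/10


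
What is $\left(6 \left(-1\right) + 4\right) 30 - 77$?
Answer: $-137$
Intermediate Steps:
$\left(6 \left(-1\right) + 4\right) 30 - 77 = \left(-6 + 4\right) 30 - 77 = \left(-2\right) 30 - 77 = -60 - 77 = -137$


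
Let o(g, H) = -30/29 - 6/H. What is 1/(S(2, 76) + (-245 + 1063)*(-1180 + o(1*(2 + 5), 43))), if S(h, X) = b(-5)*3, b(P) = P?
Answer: -1247/1204870537 ≈ -1.0350e-6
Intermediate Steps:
o(g, H) = -30/29 - 6/H (o(g, H) = -30*1/29 - 6/H = -30/29 - 6/H)
S(h, X) = -15 (S(h, X) = -5*3 = -15)
1/(S(2, 76) + (-245 + 1063)*(-1180 + o(1*(2 + 5), 43))) = 1/(-15 + (-245 + 1063)*(-1180 + (-30/29 - 6/43))) = 1/(-15 + 818*(-1180 + (-30/29 - 6*1/43))) = 1/(-15 + 818*(-1180 + (-30/29 - 6/43))) = 1/(-15 + 818*(-1180 - 1464/1247)) = 1/(-15 + 818*(-1472924/1247)) = 1/(-15 - 1204851832/1247) = 1/(-1204870537/1247) = -1247/1204870537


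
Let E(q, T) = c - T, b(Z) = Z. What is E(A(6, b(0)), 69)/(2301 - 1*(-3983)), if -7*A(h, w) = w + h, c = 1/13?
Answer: -224/20423 ≈ -0.010968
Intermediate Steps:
c = 1/13 ≈ 0.076923
A(h, w) = -h/7 - w/7 (A(h, w) = -(w + h)/7 = -(h + w)/7 = -h/7 - w/7)
E(q, T) = 1/13 - T
E(A(6, b(0)), 69)/(2301 - 1*(-3983)) = (1/13 - 1*69)/(2301 - 1*(-3983)) = (1/13 - 69)/(2301 + 3983) = -896/13/6284 = -896/13*1/6284 = -224/20423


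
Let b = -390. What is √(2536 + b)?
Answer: √2146 ≈ 46.325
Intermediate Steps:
√(2536 + b) = √(2536 - 390) = √2146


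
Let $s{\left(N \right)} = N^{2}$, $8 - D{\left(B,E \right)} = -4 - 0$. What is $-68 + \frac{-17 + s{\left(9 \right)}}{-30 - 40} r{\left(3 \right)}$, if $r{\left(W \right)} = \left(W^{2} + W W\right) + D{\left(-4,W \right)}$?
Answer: $- \frac{668}{7} \approx -95.429$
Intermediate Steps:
$D{\left(B,E \right)} = 12$ ($D{\left(B,E \right)} = 8 - \left(-4 - 0\right) = 8 - \left(-4 + 0\right) = 8 - -4 = 8 + 4 = 12$)
$r{\left(W \right)} = 12 + 2 W^{2}$ ($r{\left(W \right)} = \left(W^{2} + W W\right) + 12 = \left(W^{2} + W^{2}\right) + 12 = 2 W^{2} + 12 = 12 + 2 W^{2}$)
$-68 + \frac{-17 + s{\left(9 \right)}}{-30 - 40} r{\left(3 \right)} = -68 + \frac{-17 + 9^{2}}{-30 - 40} \left(12 + 2 \cdot 3^{2}\right) = -68 + \frac{-17 + 81}{-70} \left(12 + 2 \cdot 9\right) = -68 + 64 \left(- \frac{1}{70}\right) \left(12 + 18\right) = -68 - \frac{192}{7} = - \frac{668}{7}$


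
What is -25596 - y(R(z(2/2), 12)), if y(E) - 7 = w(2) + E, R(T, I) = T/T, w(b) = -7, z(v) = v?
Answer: -25597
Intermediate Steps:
R(T, I) = 1
y(E) = E (y(E) = 7 + (-7 + E) = E)
-25596 - y(R(z(2/2), 12)) = -25596 - 1*1 = -25596 - 1 = -25597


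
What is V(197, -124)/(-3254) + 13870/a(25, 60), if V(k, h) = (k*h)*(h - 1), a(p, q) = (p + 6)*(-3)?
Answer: -164554240/151311 ≈ -1087.5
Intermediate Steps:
a(p, q) = -18 - 3*p (a(p, q) = (6 + p)*(-3) = -18 - 3*p)
V(k, h) = h*k*(-1 + h) (V(k, h) = (h*k)*(-1 + h) = h*k*(-1 + h))
V(197, -124)/(-3254) + 13870/a(25, 60) = -124*197*(-1 - 124)/(-3254) + 13870/(-18 - 3*25) = -124*197*(-125)*(-1/3254) + 13870/(-18 - 75) = 3053500*(-1/3254) + 13870/(-93) = -1526750/1627 + 13870*(-1/93) = -1526750/1627 - 13870/93 = -164554240/151311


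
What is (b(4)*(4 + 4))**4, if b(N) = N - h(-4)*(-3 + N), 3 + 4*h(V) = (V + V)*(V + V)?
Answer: 65610000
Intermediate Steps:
h(V) = -3/4 + V**2 (h(V) = -3/4 + ((V + V)*(V + V))/4 = -3/4 + ((2*V)*(2*V))/4 = -3/4 + (4*V**2)/4 = -3/4 + V**2)
b(N) = 183/4 - 57*N/4 (b(N) = N - (-3/4 + (-4)**2)*(-3 + N) = N - (-3/4 + 16)*(-3 + N) = N - 61*(-3 + N)/4 = N - (-183/4 + 61*N/4) = N + (183/4 - 61*N/4) = 183/4 - 57*N/4)
(b(4)*(4 + 4))**4 = ((183/4 - 57/4*4)*(4 + 4))**4 = ((183/4 - 57)*8)**4 = (-45/4*8)**4 = (-90)**4 = 65610000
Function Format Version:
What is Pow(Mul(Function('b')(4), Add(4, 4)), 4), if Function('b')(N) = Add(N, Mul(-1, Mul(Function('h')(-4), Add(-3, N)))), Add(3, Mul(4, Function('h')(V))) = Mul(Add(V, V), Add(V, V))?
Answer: 65610000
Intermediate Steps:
Function('h')(V) = Add(Rational(-3, 4), Pow(V, 2)) (Function('h')(V) = Add(Rational(-3, 4), Mul(Rational(1, 4), Mul(Add(V, V), Add(V, V)))) = Add(Rational(-3, 4), Mul(Rational(1, 4), Mul(Mul(2, V), Mul(2, V)))) = Add(Rational(-3, 4), Mul(Rational(1, 4), Mul(4, Pow(V, 2)))) = Add(Rational(-3, 4), Pow(V, 2)))
Function('b')(N) = Add(Rational(183, 4), Mul(Rational(-57, 4), N)) (Function('b')(N) = Add(N, Mul(-1, Mul(Add(Rational(-3, 4), Pow(-4, 2)), Add(-3, N)))) = Add(N, Mul(-1, Mul(Add(Rational(-3, 4), 16), Add(-3, N)))) = Add(N, Mul(-1, Mul(Rational(61, 4), Add(-3, N)))) = Add(N, Mul(-1, Add(Rational(-183, 4), Mul(Rational(61, 4), N)))) = Add(N, Add(Rational(183, 4), Mul(Rational(-61, 4), N))) = Add(Rational(183, 4), Mul(Rational(-57, 4), N)))
Pow(Mul(Function('b')(4), Add(4, 4)), 4) = Pow(Mul(Add(Rational(183, 4), Mul(Rational(-57, 4), 4)), Add(4, 4)), 4) = Pow(Mul(Add(Rational(183, 4), -57), 8), 4) = Pow(Mul(Rational(-45, 4), 8), 4) = Pow(-90, 4) = 65610000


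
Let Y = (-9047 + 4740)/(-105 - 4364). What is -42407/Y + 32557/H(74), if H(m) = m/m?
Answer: -49293884/4307 ≈ -11445.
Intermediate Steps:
Y = 4307/4469 (Y = -4307/(-4469) = -4307*(-1/4469) = 4307/4469 ≈ 0.96375)
H(m) = 1
-42407/Y + 32557/H(74) = -42407/4307/4469 + 32557/1 = -42407*4469/4307 + 32557*1 = -189516883/4307 + 32557 = -49293884/4307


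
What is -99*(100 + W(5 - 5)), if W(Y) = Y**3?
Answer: -9900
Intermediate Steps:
-99*(100 + W(5 - 5)) = -99*(100 + (5 - 5)**3) = -99*(100 + 0**3) = -99*(100 + 0) = -99*100 = -9900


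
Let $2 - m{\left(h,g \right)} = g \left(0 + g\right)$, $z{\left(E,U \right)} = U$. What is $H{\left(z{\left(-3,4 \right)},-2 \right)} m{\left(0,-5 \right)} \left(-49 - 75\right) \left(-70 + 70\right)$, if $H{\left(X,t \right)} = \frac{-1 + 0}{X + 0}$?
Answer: $0$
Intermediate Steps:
$m{\left(h,g \right)} = 2 - g^{2}$ ($m{\left(h,g \right)} = 2 - g \left(0 + g\right) = 2 - g g = 2 - g^{2}$)
$H{\left(X,t \right)} = - \frac{1}{X}$
$H{\left(z{\left(-3,4 \right)},-2 \right)} m{\left(0,-5 \right)} \left(-49 - 75\right) \left(-70 + 70\right) = - \frac{1}{4} \left(2 - \left(-5\right)^{2}\right) \left(-49 - 75\right) \left(-70 + 70\right) = \left(-1\right) \frac{1}{4} \left(2 - 25\right) \left(\left(-124\right) 0\right) = - \frac{2 - 25}{4} \cdot 0 = \left(- \frac{1}{4}\right) \left(-23\right) 0 = \frac{23}{4} \cdot 0 = 0$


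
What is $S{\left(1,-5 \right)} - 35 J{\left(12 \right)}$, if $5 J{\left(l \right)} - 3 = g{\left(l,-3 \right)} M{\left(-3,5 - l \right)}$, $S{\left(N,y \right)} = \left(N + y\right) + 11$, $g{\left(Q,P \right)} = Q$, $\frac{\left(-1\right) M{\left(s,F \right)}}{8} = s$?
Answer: $-2030$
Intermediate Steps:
$M{\left(s,F \right)} = - 8 s$
$S{\left(N,y \right)} = 11 + N + y$
$J{\left(l \right)} = \frac{3}{5} + \frac{24 l}{5}$ ($J{\left(l \right)} = \frac{3}{5} + \frac{l \left(\left(-8\right) \left(-3\right)\right)}{5} = \frac{3}{5} + \frac{l 24}{5} = \frac{3}{5} + \frac{24 l}{5}$)
$S{\left(1,-5 \right)} - 35 J{\left(12 \right)} = \left(11 + 1 - 5\right) - 35 \left(\frac{3}{5} + \frac{24}{5} \cdot 12\right) = 7 - 35 \left(\frac{3}{5} + \frac{288}{5}\right) = 7 - 2037 = -2030$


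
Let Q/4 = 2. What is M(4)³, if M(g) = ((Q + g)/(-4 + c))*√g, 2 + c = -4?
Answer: -1728/125 ≈ -13.824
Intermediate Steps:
Q = 8 (Q = 4*2 = 8)
c = -6 (c = -2 - 4 = -6)
M(g) = √g*(-⅘ - g/10) (M(g) = ((8 + g)/(-4 - 6))*√g = ((8 + g)/(-10))*√g = ((8 + g)*(-⅒))*√g = (-⅘ - g/10)*√g = √g*(-⅘ - g/10))
M(4)³ = (√4*(-8 - 1*4)/10)³ = ((⅒)*2*(-8 - 4))³ = ((⅒)*2*(-12))³ = (-12/5)³ = -1728/125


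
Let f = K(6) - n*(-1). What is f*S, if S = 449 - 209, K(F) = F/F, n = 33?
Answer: 8160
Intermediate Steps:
K(F) = 1
S = 240
f = 34 (f = 1 - 33*(-1) = 1 - 1*(-33) = 1 + 33 = 34)
f*S = 34*240 = 8160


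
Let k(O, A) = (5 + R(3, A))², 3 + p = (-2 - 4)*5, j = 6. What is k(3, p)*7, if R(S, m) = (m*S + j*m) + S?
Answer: 584647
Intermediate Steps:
R(S, m) = S + 6*m + S*m (R(S, m) = (m*S + 6*m) + S = (S*m + 6*m) + S = (6*m + S*m) + S = S + 6*m + S*m)
p = -33 (p = -3 + (-2 - 4)*5 = -3 - 6*5 = -3 - 30 = -33)
k(O, A) = (8 + 9*A)² (k(O, A) = (5 + (3 + 6*A + 3*A))² = (5 + (3 + 9*A))² = (8 + 9*A)²)
k(3, p)*7 = (8 + 9*(-33))²*7 = (8 - 297)²*7 = (-289)²*7 = 83521*7 = 584647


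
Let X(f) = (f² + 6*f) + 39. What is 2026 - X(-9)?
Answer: 1960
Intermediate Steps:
X(f) = 39 + f² + 6*f
2026 - X(-9) = 2026 - (39 + (-9)² + 6*(-9)) = 2026 - (39 + 81 - 54) = 2026 - 1*66 = 2026 - 66 = 1960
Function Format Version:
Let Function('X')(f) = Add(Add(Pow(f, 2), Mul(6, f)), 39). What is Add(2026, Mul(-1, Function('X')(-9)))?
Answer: 1960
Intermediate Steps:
Function('X')(f) = Add(39, Pow(f, 2), Mul(6, f))
Add(2026, Mul(-1, Function('X')(-9))) = Add(2026, Mul(-1, Add(39, Pow(-9, 2), Mul(6, -9)))) = Add(2026, Mul(-1, Add(39, 81, -54))) = Add(2026, Mul(-1, 66)) = Add(2026, -66) = 1960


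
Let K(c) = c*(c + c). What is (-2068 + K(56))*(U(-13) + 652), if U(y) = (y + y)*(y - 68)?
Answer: 11594632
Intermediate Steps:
U(y) = 2*y*(-68 + y) (U(y) = (2*y)*(-68 + y) = 2*y*(-68 + y))
K(c) = 2*c² (K(c) = c*(2*c) = 2*c²)
(-2068 + K(56))*(U(-13) + 652) = (-2068 + 2*56²)*(2*(-13)*(-68 - 13) + 652) = (-2068 + 2*3136)*(2*(-13)*(-81) + 652) = (-2068 + 6272)*(2106 + 652) = 4204*2758 = 11594632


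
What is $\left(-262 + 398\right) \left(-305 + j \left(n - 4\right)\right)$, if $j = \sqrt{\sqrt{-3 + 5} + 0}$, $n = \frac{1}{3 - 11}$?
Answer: $-41480 - 561 \sqrt[4]{2} \approx -42147.0$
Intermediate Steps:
$n = - \frac{1}{8}$ ($n = \frac{1}{-8} = - \frac{1}{8} \approx -0.125$)
$j = \sqrt[4]{2}$ ($j = \sqrt{\sqrt{2} + 0} = \sqrt{\sqrt{2}} = \sqrt[4]{2} \approx 1.1892$)
$\left(-262 + 398\right) \left(-305 + j \left(n - 4\right)\right) = \left(-262 + 398\right) \left(-305 + \sqrt[4]{2} \left(- \frac{1}{8} - 4\right)\right) = 136 \left(-305 + \sqrt[4]{2} \left(- \frac{33}{8}\right)\right) = 136 \left(-305 - \frac{33 \sqrt[4]{2}}{8}\right) = -41480 - 561 \sqrt[4]{2}$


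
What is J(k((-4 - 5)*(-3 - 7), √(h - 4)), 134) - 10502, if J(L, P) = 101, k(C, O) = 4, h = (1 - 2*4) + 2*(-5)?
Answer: -10401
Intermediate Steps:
h = -17 (h = (1 - 8) - 10 = -7 - 10 = -17)
J(k((-4 - 5)*(-3 - 7), √(h - 4)), 134) - 10502 = 101 - 10502 = -10401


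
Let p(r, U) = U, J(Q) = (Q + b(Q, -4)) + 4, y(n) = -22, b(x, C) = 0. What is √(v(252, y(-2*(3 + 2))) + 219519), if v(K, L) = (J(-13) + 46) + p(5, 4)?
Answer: 2*√54890 ≈ 468.57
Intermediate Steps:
J(Q) = 4 + Q (J(Q) = (Q + 0) + 4 = Q + 4 = 4 + Q)
v(K, L) = 41 (v(K, L) = ((4 - 13) + 46) + 4 = (-9 + 46) + 4 = 37 + 4 = 41)
√(v(252, y(-2*(3 + 2))) + 219519) = √(41 + 219519) = √219560 = 2*√54890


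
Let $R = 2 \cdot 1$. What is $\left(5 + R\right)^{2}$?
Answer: $49$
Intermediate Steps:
$R = 2$
$\left(5 + R\right)^{2} = \left(5 + 2\right)^{2} = 7^{2} = 49$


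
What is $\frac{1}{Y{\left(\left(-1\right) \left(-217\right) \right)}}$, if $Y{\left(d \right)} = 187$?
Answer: $\frac{1}{187} \approx 0.0053476$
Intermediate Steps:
$\frac{1}{Y{\left(\left(-1\right) \left(-217\right) \right)}} = \frac{1}{187}$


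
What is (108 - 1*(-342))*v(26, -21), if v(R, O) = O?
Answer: -9450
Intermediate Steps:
(108 - 1*(-342))*v(26, -21) = (108 - 1*(-342))*(-21) = (108 + 342)*(-21) = 450*(-21) = -9450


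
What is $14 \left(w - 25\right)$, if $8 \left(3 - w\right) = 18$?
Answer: $- \frac{679}{2} \approx -339.5$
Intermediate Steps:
$w = \frac{3}{4}$ ($w = 3 - \frac{9}{4} = \frac{3}{4} \approx 0.75$)
$14 \left(w - 25\right) = 14 \left(\frac{3}{4} - 25\right) = 14 \left(- \frac{97}{4}\right) = - \frac{679}{2}$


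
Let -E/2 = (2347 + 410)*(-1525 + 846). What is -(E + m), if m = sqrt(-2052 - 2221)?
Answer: -3744006 - I*sqrt(4273) ≈ -3.744e+6 - 65.368*I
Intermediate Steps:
m = I*sqrt(4273) (m = sqrt(-4273) = I*sqrt(4273) ≈ 65.368*I)
E = 3744006 (E = -2*(2347 + 410)*(-1525 + 846) = -5514*(-679) = -2*(-1872003) = 3744006)
-(E + m) = -(3744006 + I*sqrt(4273)) = -3744006 - I*sqrt(4273)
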